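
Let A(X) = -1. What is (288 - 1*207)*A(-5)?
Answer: -81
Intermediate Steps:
(288 - 1*207)*A(-5) = (288 - 1*207)*(-1) = (288 - 207)*(-1) = 81*(-1) = -81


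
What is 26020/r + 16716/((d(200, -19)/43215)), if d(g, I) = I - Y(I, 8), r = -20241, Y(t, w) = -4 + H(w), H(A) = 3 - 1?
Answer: -14621733289880/344097 ≈ -4.2493e+7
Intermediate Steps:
H(A) = 2
Y(t, w) = -2 (Y(t, w) = -4 + 2 = -2)
d(g, I) = 2 + I (d(g, I) = I - 1*(-2) = I + 2 = 2 + I)
26020/r + 16716/((d(200, -19)/43215)) = 26020/(-20241) + 16716/(((2 - 19)/43215)) = 26020*(-1/20241) + 16716/((-17*1/43215)) = -26020/20241 + 16716/(-17/43215) = -26020/20241 + 16716*(-43215/17) = -26020/20241 - 722381940/17 = -14621733289880/344097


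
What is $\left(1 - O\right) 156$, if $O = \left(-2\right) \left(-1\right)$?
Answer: $-156$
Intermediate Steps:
$O = 2$
$\left(1 - O\right) 156 = \left(1 - 2\right) 156 = \left(-1\right) 156 = -156$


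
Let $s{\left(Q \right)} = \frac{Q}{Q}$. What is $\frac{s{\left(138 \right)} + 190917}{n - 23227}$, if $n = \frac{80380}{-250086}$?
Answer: $- \frac{23872959474}{2904413951} \approx -8.2195$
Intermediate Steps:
$s{\left(Q \right)} = 1$
$n = - \frac{40190}{125043}$ ($n = 80380 \left(- \frac{1}{250086}\right) = - \frac{40190}{125043} \approx -0.32141$)
$\frac{s{\left(138 \right)} + 190917}{n - 23227} = \frac{1 + 190917}{- \frac{40190}{125043} - 23227} = \frac{190918}{- \frac{2904413951}{125043}} = 190918 \left(- \frac{125043}{2904413951}\right) = - \frac{23872959474}{2904413951}$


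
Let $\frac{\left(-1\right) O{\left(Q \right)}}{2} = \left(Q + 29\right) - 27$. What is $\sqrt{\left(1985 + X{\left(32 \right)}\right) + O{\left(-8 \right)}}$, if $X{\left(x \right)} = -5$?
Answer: $2 \sqrt{498} \approx 44.632$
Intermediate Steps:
$O{\left(Q \right)} = -4 - 2 Q$ ($O{\left(Q \right)} = - 2 \left(\left(Q + 29\right) - 27\right) = - 2 \left(\left(29 + Q\right) - 27\right) = - 2 \left(2 + Q\right) = -4 - 2 Q$)
$\sqrt{\left(1985 + X{\left(32 \right)}\right) + O{\left(-8 \right)}} = \sqrt{\left(1985 - 5\right) - -12} = \sqrt{1980 + \left(-4 + 16\right)} = \sqrt{1980 + 12} = \sqrt{1992} = 2 \sqrt{498}$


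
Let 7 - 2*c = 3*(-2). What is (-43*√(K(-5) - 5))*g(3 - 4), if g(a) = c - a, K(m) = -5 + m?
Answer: -645*I*√15/2 ≈ -1249.0*I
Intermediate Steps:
c = 13/2 (c = 7/2 - 3*(-2)/2 = 7/2 - ½*(-6) = 7/2 + 3 = 13/2 ≈ 6.5000)
g(a) = 13/2 - a
(-43*√(K(-5) - 5))*g(3 - 4) = (-43*√((-5 - 5) - 5))*(13/2 - (3 - 4)) = (-43*√(-10 - 5))*(13/2 - 1*(-1)) = (-43*I*√15)*(13/2 + 1) = -43*I*√15*(15/2) = -645*I*√15/2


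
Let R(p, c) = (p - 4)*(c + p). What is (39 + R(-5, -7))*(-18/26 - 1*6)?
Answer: -12789/13 ≈ -983.77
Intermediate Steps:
R(p, c) = (-4 + p)*(c + p)
(39 + R(-5, -7))*(-18/26 - 1*6) = (39 + ((-5)**2 - 4*(-7) - 4*(-5) - 7*(-5)))*(-18/26 - 1*6) = (39 + (25 + 28 + 20 + 35))*(-18*1/26 - 6) = (39 + 108)*(-9/13 - 6) = 147*(-87/13) = -12789/13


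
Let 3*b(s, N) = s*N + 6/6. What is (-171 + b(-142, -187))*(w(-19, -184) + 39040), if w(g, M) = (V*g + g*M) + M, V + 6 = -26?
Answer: 372921440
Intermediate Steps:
V = -32 (V = -6 - 26 = -32)
w(g, M) = M - 32*g + M*g (w(g, M) = (-32*g + g*M) + M = (-32*g + M*g) + M = M - 32*g + M*g)
b(s, N) = ⅓ + N*s/3 (b(s, N) = (s*N + 6/6)/3 = (N*s + 6*(⅙))/3 = (N*s + 1)/3 = (1 + N*s)/3 = ⅓ + N*s/3)
(-171 + b(-142, -187))*(w(-19, -184) + 39040) = (-171 + (⅓ + (⅓)*(-187)*(-142)))*((-184 - 32*(-19) - 184*(-19)) + 39040) = (-171 + (⅓ + 26554/3))*((-184 + 608 + 3496) + 39040) = (-171 + 26555/3)*(3920 + 39040) = (26042/3)*42960 = 372921440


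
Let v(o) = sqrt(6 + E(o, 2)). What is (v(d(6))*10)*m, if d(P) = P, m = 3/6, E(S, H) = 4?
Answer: 5*sqrt(10) ≈ 15.811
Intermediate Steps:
m = 1/2 (m = 3*(1/6) = 1/2 ≈ 0.50000)
v(o) = sqrt(10) (v(o) = sqrt(6 + 4) = sqrt(10))
(v(d(6))*10)*m = (sqrt(10)*10)*(1/2) = (10*sqrt(10))*(1/2) = 5*sqrt(10)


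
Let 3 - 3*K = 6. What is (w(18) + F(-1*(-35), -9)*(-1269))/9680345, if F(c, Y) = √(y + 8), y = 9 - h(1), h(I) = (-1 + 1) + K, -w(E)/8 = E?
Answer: -144/9680345 - 3807*√2/9680345 ≈ -0.00057105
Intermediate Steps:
w(E) = -8*E
K = -1 (K = 1 - ⅓*6 = 1 - 2 = -1)
h(I) = -1 (h(I) = (-1 + 1) - 1 = 0 - 1 = -1)
y = 10 (y = 9 - 1*(-1) = 9 + 1 = 10)
F(c, Y) = 3*√2 (F(c, Y) = √(10 + 8) = √18 = 3*√2)
(w(18) + F(-1*(-35), -9)*(-1269))/9680345 = (-8*18 + (3*√2)*(-1269))/9680345 = (-144 - 3807*√2)*(1/9680345) = -144/9680345 - 3807*√2/9680345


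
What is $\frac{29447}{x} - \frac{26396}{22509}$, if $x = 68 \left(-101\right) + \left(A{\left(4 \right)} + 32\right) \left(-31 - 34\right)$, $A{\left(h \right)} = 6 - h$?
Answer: $- \frac{300815137}{68112234} \approx -4.4165$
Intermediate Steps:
$x = -9078$ ($x = 68 \left(-101\right) + \left(\left(6 - 4\right) + 32\right) \left(-31 - 34\right) = -6868 + \left(\left(6 - 4\right) + 32\right) \left(-65\right) = -6868 + \left(2 + 32\right) \left(-65\right) = -6868 + 34 \left(-65\right) = -6868 - 2210 = -9078$)
$\frac{29447}{x} - \frac{26396}{22509} = \frac{29447}{-9078} - \frac{26396}{22509} = 29447 \left(- \frac{1}{9078}\right) - \frac{26396}{22509} = - \frac{29447}{9078} - \frac{26396}{22509} = - \frac{300815137}{68112234}$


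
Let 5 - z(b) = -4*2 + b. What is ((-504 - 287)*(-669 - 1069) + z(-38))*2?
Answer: 2749618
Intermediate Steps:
z(b) = 13 - b (z(b) = 5 - (-4*2 + b) = 5 - (-8 + b) = 5 + (8 - b) = 13 - b)
((-504 - 287)*(-669 - 1069) + z(-38))*2 = ((-504 - 287)*(-669 - 1069) + (13 - 1*(-38)))*2 = (-791*(-1738) + (13 + 38))*2 = (1374758 + 51)*2 = 1374809*2 = 2749618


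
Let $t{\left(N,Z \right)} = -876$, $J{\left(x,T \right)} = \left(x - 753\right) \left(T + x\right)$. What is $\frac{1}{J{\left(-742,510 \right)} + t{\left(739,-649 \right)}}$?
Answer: $\frac{1}{345964} \approx 2.8905 \cdot 10^{-6}$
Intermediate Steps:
$J{\left(x,T \right)} = \left(-753 + x\right) \left(T + x\right)$
$\frac{1}{J{\left(-742,510 \right)} + t{\left(739,-649 \right)}} = \frac{1}{\left(\left(-742\right)^{2} - 384030 - -558726 + 510 \left(-742\right)\right) - 876} = \frac{1}{\left(550564 - 384030 + 558726 - 378420\right) - 876} = \frac{1}{346840 - 876} = \frac{1}{345964}$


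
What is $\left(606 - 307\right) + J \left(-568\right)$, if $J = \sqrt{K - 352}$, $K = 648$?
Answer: $299 - 1136 \sqrt{74} \approx -9473.2$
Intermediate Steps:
$J = 2 \sqrt{74}$ ($J = \sqrt{648 - 352} = \sqrt{296} = 2 \sqrt{74} \approx 17.205$)
$\left(606 - 307\right) + J \left(-568\right) = \left(606 - 307\right) + 2 \sqrt{74} \left(-568\right) = \left(606 - 307\right) - 1136 \sqrt{74} = 299 - 1136 \sqrt{74}$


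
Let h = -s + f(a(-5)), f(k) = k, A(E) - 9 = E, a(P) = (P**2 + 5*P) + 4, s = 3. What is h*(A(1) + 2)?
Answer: 12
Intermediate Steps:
a(P) = 4 + P**2 + 5*P
A(E) = 9 + E
h = 1 (h = -1*3 + (4 + (-5)**2 + 5*(-5)) = -3 + (4 + 25 - 25) = -3 + 4 = 1)
h*(A(1) + 2) = 1*((9 + 1) + 2) = 1*(10 + 2) = 1*12 = 12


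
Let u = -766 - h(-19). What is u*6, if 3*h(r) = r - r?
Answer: -4596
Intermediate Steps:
h(r) = 0 (h(r) = (r - r)/3 = (⅓)*0 = 0)
u = -766 (u = -766 - 1*0 = -766 + 0 = -766)
u*6 = -766*6 = -4596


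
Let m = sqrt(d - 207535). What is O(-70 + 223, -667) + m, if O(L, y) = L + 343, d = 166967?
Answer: 496 + 2*I*sqrt(10142) ≈ 496.0 + 201.42*I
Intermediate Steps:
m = 2*I*sqrt(10142) (m = sqrt(166967 - 207535) = sqrt(-40568) = 2*I*sqrt(10142) ≈ 201.42*I)
O(L, y) = 343 + L
O(-70 + 223, -667) + m = (343 + (-70 + 223)) + 2*I*sqrt(10142) = (343 + 153) + 2*I*sqrt(10142) = 496 + 2*I*sqrt(10142)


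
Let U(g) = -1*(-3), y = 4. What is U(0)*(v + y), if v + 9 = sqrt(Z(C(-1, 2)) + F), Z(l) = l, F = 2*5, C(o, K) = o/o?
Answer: -15 + 3*sqrt(11) ≈ -5.0501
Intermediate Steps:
C(o, K) = 1
F = 10
U(g) = 3
v = -9 + sqrt(11) (v = -9 + sqrt(1 + 10) = -9 + sqrt(11) ≈ -5.6834)
U(0)*(v + y) = 3*((-9 + sqrt(11)) + 4) = 3*(-5 + sqrt(11)) = -15 + 3*sqrt(11)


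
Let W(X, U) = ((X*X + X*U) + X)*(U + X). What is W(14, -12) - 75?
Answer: 9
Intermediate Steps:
W(X, U) = (U + X)*(X + X**2 + U*X) (W(X, U) = ((X**2 + U*X) + X)*(U + X) = (X + X**2 + U*X)*(U + X) = (U + X)*(X + X**2 + U*X))
W(14, -12) - 75 = 14*(-12 + 14 + (-12)**2 + 14**2 + 2*(-12)*14) - 75 = 14*(-12 + 14 + 144 + 196 - 336) - 75 = 14*6 - 75 = 84 - 75 = 9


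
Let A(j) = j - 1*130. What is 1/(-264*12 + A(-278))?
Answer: -1/3576 ≈ -0.00027964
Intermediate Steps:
A(j) = -130 + j (A(j) = j - 130 = -130 + j)
1/(-264*12 + A(-278)) = 1/(-264*12 + (-130 - 278)) = 1/(-3168 - 408) = 1/(-3576) = -1/3576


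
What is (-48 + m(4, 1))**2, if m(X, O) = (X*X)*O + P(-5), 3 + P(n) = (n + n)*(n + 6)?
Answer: 2025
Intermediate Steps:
P(n) = -3 + 2*n*(6 + n) (P(n) = -3 + (n + n)*(n + 6) = -3 + (2*n)*(6 + n) = -3 + 2*n*(6 + n))
m(X, O) = -13 + O*X**2 (m(X, O) = (X*X)*O + (-3 + 2*(-5)**2 + 12*(-5)) = X**2*O + (-3 + 2*25 - 60) = O*X**2 + (-3 + 50 - 60) = O*X**2 - 13 = -13 + O*X**2)
(-48 + m(4, 1))**2 = (-48 + (-13 + 1*4**2))**2 = (-48 + (-13 + 1*16))**2 = (-48 + (-13 + 16))**2 = (-48 + 3)**2 = (-45)**2 = 2025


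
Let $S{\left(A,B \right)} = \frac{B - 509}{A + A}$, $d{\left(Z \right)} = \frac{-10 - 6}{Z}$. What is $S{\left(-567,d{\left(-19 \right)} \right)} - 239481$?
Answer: $- \frac{5159847971}{21546} \approx -2.3948 \cdot 10^{5}$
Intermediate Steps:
$d{\left(Z \right)} = - \frac{16}{Z}$ ($d{\left(Z \right)} = \frac{-10 - 6}{Z} = - \frac{16}{Z}$)
$S{\left(A,B \right)} = \frac{-509 + B}{2 A}$
$S{\left(-567,d{\left(-19 \right)} \right)} - 239481 = \frac{-509 - \frac{16}{-19}}{2 \left(-567\right)} - 239481 = \frac{1}{2} \left(- \frac{1}{567}\right) \left(-509 - - \frac{16}{19}\right) - 239481 = \frac{1}{2} \left(- \frac{1}{567}\right) \left(-509 + \frac{16}{19}\right) - 239481 = \frac{1}{2} \left(- \frac{1}{567}\right) \left(- \frac{9655}{19}\right) - 239481 = \frac{9655}{21546} - 239481 = - \frac{5159847971}{21546}$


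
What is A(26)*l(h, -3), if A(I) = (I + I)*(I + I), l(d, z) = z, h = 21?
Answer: -8112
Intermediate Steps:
A(I) = 4*I**2 (A(I) = (2*I)*(2*I) = 4*I**2)
A(26)*l(h, -3) = (4*26**2)*(-3) = (4*676)*(-3) = 2704*(-3) = -8112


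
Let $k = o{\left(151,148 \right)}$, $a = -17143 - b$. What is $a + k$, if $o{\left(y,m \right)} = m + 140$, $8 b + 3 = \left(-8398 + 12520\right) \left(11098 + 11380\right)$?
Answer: $- \frac{92789153}{8} \approx -1.1599 \cdot 10^{7}$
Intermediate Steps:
$b = \frac{92654313}{8}$ ($b = - \frac{3}{8} + \frac{\left(-8398 + 12520\right) \left(11098 + 11380\right)}{8} = - \frac{3}{8} + \frac{4122 \cdot 22478}{8} = - \frac{3}{8} + \frac{1}{8} \cdot 92654316 = - \frac{3}{8} + \frac{23163579}{2} = \frac{92654313}{8} \approx 1.1582 \cdot 10^{7}$)
$a = - \frac{92791457}{8}$ ($a = -17143 - \frac{92654313}{8} = - \frac{92791457}{8} \approx -1.1599 \cdot 10^{7}$)
$o{\left(y,m \right)} = 140 + m$
$k = 288$ ($k = 140 + 148 = 288$)
$a + k = - \frac{92791457}{8} + 288 = - \frac{92789153}{8}$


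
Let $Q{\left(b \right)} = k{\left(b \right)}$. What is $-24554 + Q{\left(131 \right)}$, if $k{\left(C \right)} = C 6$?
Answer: $-23768$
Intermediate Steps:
$k{\left(C \right)} = 6 C$
$Q{\left(b \right)} = 6 b$
$-24554 + Q{\left(131 \right)} = -24554 + 6 \cdot 131 = -24554 + 786 = -23768$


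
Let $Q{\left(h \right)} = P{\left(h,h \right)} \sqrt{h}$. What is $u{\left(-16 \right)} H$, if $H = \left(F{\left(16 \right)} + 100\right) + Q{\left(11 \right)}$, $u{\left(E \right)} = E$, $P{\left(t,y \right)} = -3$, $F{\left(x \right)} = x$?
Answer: $-1856 + 48 \sqrt{11} \approx -1696.8$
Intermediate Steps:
$Q{\left(h \right)} = - 3 \sqrt{h}$
$H = 116 - 3 \sqrt{11}$ ($H = \left(16 + 100\right) - 3 \sqrt{11} = 116 - 3 \sqrt{11} \approx 106.05$)
$u{\left(-16 \right)} H = - 16 \left(116 - 3 \sqrt{11}\right) = -1856 + 48 \sqrt{11}$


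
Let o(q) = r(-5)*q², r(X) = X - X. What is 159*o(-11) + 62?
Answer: 62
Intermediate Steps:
r(X) = 0
o(q) = 0 (o(q) = 0*q² = 0)
159*o(-11) + 62 = 159*0 + 62 = 0 + 62 = 62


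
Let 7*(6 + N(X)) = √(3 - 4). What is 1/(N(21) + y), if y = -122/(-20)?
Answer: 490/149 - 700*I/149 ≈ 3.2886 - 4.698*I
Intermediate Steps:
y = 61/10 (y = -122*(-1/20) = 61/10 ≈ 6.1000)
N(X) = -6 + I/7 (N(X) = -6 + √(3 - 4)/7 = -6 + √(-1)/7 = -6 + I/7)
1/(N(21) + y) = 1/((-6 + I/7) + 61/10) = 1/(⅒ + I/7) = 4900*(⅒ - I/7)/149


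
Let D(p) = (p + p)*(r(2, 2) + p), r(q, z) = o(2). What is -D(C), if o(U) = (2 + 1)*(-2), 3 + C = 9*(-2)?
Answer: -1134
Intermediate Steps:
C = -21 (C = -3 + 9*(-2) = -3 - 18 = -21)
o(U) = -6 (o(U) = 3*(-2) = -6)
r(q, z) = -6
D(p) = 2*p*(-6 + p) (D(p) = (p + p)*(-6 + p) = (2*p)*(-6 + p) = 2*p*(-6 + p))
-D(C) = -2*(-21)*(-6 - 21) = -2*(-21)*(-27) = -1*1134 = -1134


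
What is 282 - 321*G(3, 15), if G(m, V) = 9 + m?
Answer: -3570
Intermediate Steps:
282 - 321*G(3, 15) = 282 - 321*(9 + 3) = 282 - 321*12 = 282 - 3852 = -3570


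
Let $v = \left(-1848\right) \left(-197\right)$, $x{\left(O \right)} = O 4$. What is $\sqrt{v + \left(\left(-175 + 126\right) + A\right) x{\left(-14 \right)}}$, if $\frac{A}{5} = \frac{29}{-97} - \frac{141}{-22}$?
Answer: $\frac{2 \sqrt{103912499845}}{1067} \approx 604.23$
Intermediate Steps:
$A = \frac{65195}{2134}$ ($A = 5 \left(\frac{29}{-97} - \frac{141}{-22}\right) = 5 \left(29 \left(- \frac{1}{97}\right) - - \frac{141}{22}\right) = 5 \left(- \frac{29}{97} + \frac{141}{22}\right) = 5 \cdot \frac{13039}{2134} = \frac{65195}{2134} \approx 30.551$)
$x{\left(O \right)} = 4 O$
$v = 364056$
$\sqrt{v + \left(\left(-175 + 126\right) + A\right) x{\left(-14 \right)}} = \sqrt{364056 + \left(\left(-175 + 126\right) + \frac{65195}{2134}\right) 4 \left(-14\right)} = \sqrt{364056 + \left(-49 + \frac{65195}{2134}\right) \left(-56\right)} = \sqrt{364056 - - \frac{1102388}{1067}} = \sqrt{364056 + \frac{1102388}{1067}} = \sqrt{\frac{389550140}{1067}} = \frac{2 \sqrt{103912499845}}{1067}$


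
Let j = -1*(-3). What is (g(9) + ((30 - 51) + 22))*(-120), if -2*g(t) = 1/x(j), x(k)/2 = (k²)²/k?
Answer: -1070/9 ≈ -118.89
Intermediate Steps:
j = 3
x(k) = 2*k³ (x(k) = 2*((k²)²/k) = 2*(k⁴/k) = 2*k³)
g(t) = -1/108 (g(t) = -1/(2*(2*3³)) = -1/(2*(2*27)) = -½/54 = -½*1/54 = -1/108)
(g(9) + ((30 - 51) + 22))*(-120) = (-1/108 + ((30 - 51) + 22))*(-120) = (-1/108 + (-21 + 22))*(-120) = (-1/108 + 1)*(-120) = (107/108)*(-120) = -1070/9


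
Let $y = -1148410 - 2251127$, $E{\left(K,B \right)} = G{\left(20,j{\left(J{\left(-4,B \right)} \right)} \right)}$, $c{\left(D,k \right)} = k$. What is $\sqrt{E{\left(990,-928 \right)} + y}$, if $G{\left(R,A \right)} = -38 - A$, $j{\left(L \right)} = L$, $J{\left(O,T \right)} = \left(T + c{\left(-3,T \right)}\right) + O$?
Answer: $i \sqrt{3397715} \approx 1843.3 i$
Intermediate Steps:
$J{\left(O,T \right)} = O + 2 T$ ($J{\left(O,T \right)} = \left(T + T\right) + O = 2 T + O = O + 2 T$)
$E{\left(K,B \right)} = -34 - 2 B$ ($E{\left(K,B \right)} = -38 - \left(-4 + 2 B\right) = -34 - 2 B$)
$y = -3399537$ ($y = -1148410 - 2251127 = -3399537$)
$\sqrt{E{\left(990,-928 \right)} + y} = \sqrt{\left(-34 - -1856\right) - 3399537} = \sqrt{\left(-34 + 1856\right) - 3399537} = \sqrt{1822 - 3399537} = \sqrt{-3397715} = i \sqrt{3397715}$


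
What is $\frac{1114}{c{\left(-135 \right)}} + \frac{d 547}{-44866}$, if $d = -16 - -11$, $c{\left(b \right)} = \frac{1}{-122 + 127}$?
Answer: $\frac{249906355}{44866} \approx 5570.1$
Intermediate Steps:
$c{\left(b \right)} = \frac{1}{5}$
$d = -5$ ($d = -16 + 11 = -5$)
$\frac{1114}{c{\left(-135 \right)}} + \frac{d 547}{-44866} = 1114 \frac{1}{\frac{1}{5}} + \frac{\left(-5\right) 547}{-44866} = 1114 \cdot 5 - - \frac{2735}{44866} = 5570 + \frac{2735}{44866} = \frac{249906355}{44866}$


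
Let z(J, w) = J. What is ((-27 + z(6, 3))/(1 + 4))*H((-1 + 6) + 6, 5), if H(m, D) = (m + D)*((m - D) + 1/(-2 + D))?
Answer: -2128/5 ≈ -425.60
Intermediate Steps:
H(m, D) = (D + m)*(m + 1/(-2 + D) - D)
((-27 + z(6, 3))/(1 + 4))*H((-1 + 6) + 6, 5) = ((-27 + 6)/(1 + 4))*((5 + ((-1 + 6) + 6) - 1*5³ - 2*((-1 + 6) + 6)² + 2*5² + 5*((-1 + 6) + 6)²)/(-2 + 5)) = (-21/5)*((5 + (5 + 6) - 1*125 - 2*(5 + 6)² + 2*25 + 5*(5 + 6)²)/3) = (-21*⅕)*((5 + 11 - 125 - 2*11² + 50 + 5*11²)/3) = -7*(5 + 11 - 125 - 2*121 + 50 + 5*121)/5 = -7*(5 + 11 - 125 - 242 + 50 + 605)/5 = -7*304/5 = -21/5*304/3 = -2128/5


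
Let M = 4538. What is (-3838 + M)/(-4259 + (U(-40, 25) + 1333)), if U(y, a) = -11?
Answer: -700/2937 ≈ -0.23834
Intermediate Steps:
(-3838 + M)/(-4259 + (U(-40, 25) + 1333)) = (-3838 + 4538)/(-4259 + (-11 + 1333)) = 700/(-4259 + 1322) = 700/(-2937) = 700*(-1/2937) = -700/2937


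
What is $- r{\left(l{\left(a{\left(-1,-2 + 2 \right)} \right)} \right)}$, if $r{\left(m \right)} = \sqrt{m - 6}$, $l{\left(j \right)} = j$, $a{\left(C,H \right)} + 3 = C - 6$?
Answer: $- 4 i \approx - 4.0 i$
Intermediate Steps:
$a{\left(C,H \right)} = -9 + C$ ($a{\left(C,H \right)} = -3 + \left(C - 6\right) = -3 + \left(-6 + C\right) = -9 + C$)
$r{\left(m \right)} = \sqrt{-6 + m}$
$- r{\left(l{\left(a{\left(-1,-2 + 2 \right)} \right)} \right)} = - \sqrt{-6 - 10} = - \sqrt{-16} = - 4 i$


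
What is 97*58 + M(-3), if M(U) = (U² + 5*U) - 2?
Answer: 5618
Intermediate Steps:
M(U) = -2 + U² + 5*U
97*58 + M(-3) = 97*58 + (-2 + (-3)² + 5*(-3)) = 5626 + (-2 + 9 - 15) = 5626 - 8 = 5618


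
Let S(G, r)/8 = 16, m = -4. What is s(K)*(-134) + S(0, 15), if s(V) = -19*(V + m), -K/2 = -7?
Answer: 25588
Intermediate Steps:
S(G, r) = 128 (S(G, r) = 8*16 = 128)
K = 14 (K = -2*(-7) = 14)
s(V) = 76 - 19*V (s(V) = -19*(V - 4) = -19*(-4 + V) = 76 - 19*V)
s(K)*(-134) + S(0, 15) = (76 - 19*14)*(-134) + 128 = (76 - 266)*(-134) + 128 = -190*(-134) + 128 = 25460 + 128 = 25588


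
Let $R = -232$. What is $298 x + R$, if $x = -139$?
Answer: $-41654$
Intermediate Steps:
$298 x + R = 298 \left(-139\right) - 232 = -41422 - 232 = -41654$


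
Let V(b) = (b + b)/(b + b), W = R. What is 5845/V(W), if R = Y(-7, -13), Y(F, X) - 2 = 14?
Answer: 5845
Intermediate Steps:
Y(F, X) = 16 (Y(F, X) = 2 + 14 = 16)
R = 16
W = 16
V(b) = 1 (V(b) = (2*b)/((2*b)) = (2*b)*(1/(2*b)) = 1)
5845/V(W) = 5845/1 = 5845*1 = 5845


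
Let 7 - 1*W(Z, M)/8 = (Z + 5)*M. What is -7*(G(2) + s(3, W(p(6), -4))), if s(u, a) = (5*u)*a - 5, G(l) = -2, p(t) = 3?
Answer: -32711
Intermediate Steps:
W(Z, M) = 56 - 8*M*(5 + Z) (W(Z, M) = 56 - 8*(Z + 5)*M = 56 - 8*(5 + Z)*M = 56 - 8*M*(5 + Z))
s(u, a) = -5 + 5*a*u (s(u, a) = 5*a*u - 5 = -5 + 5*a*u)
-7*(G(2) + s(3, W(p(6), -4))) = -7*(-2 + (-5 + 5*(56 - 40*(-4) - 8*(-4)*3)*3)) = -7*(-2 + (-5 + 5*(56 + 160 + 96)*3)) = -7*(-2 + (-5 + 5*312*3)) = -7*(-2 + (-5 + 4680)) = -7*(-2 + 4675) = -7*4673 = -32711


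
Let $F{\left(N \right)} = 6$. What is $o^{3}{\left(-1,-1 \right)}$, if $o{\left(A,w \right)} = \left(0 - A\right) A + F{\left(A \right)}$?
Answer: $125$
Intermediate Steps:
$o{\left(A,w \right)} = 6 - A^{2}$ ($o{\left(A,w \right)} = \left(0 - A\right) A + 6 = - A A + 6 = - A^{2} + 6 = 6 - A^{2}$)
$o^{3}{\left(-1,-1 \right)} = \left(6 - \left(-1\right)^{2}\right)^{3} = \left(6 - 1\right)^{3} = 5^{3} = 125$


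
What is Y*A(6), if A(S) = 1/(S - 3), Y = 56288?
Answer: 56288/3 ≈ 18763.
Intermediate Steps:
A(S) = 1/(-3 + S)
Y*A(6) = 56288/(-3 + 6) = 56288/3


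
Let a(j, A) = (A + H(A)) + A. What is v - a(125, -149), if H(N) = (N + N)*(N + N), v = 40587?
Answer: -47919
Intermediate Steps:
H(N) = 4*N² (H(N) = (2*N)*(2*N) = 4*N²)
a(j, A) = 2*A + 4*A² (a(j, A) = (A + 4*A²) + A = 2*A + 4*A²)
v - a(125, -149) = 40587 - 2*(-149)*(1 + 2*(-149)) = 40587 - 2*(-149)*(1 - 298) = 40587 - 2*(-149)*(-297) = 40587 - 1*88506 = 40587 - 88506 = -47919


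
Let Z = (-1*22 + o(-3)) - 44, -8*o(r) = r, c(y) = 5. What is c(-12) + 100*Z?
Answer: -13115/2 ≈ -6557.5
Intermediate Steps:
o(r) = -r/8
Z = -525/8 (Z = (-1*22 - ⅛*(-3)) - 44 = (-22 + 3/8) - 44 = -173/8 - 44 = -525/8 ≈ -65.625)
c(-12) + 100*Z = 5 + 100*(-525/8) = 5 - 13125/2 = -13115/2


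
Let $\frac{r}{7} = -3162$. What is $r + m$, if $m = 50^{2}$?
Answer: $-19634$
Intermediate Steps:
$r = -22134$ ($r = 7 \left(-3162\right) = -22134$)
$m = 2500$
$r + m = -22134 + 2500 = -19634$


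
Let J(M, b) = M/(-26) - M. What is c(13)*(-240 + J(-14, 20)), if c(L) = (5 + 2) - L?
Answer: 17586/13 ≈ 1352.8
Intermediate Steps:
c(L) = 7 - L
J(M, b) = -27*M/26 (J(M, b) = M*(-1/26) - M = -M/26 - M = -27*M/26)
c(13)*(-240 + J(-14, 20)) = (7 - 1*13)*(-240 - 27/26*(-14)) = (7 - 13)*(-240 + 189/13) = -6*(-2931/13) = 17586/13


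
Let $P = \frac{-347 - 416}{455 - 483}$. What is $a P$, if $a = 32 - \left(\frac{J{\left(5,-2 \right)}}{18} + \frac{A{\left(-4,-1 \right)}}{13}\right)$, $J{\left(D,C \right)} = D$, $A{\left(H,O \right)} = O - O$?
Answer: $\frac{62239}{72} \approx 864.43$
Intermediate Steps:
$P = \frac{109}{4}$ ($P = - \frac{763}{-28} = \left(-763\right) \left(- \frac{1}{28}\right) = \frac{109}{4} \approx 27.25$)
$A{\left(H,O \right)} = 0$
$a = \frac{571}{18}$ ($a = 32 - \left(\frac{5}{18} + \frac{0}{13}\right) = 32 - \left(5 \cdot \frac{1}{18} + 0 \cdot \frac{1}{13}\right) = 32 - \left(\frac{5}{18} + 0\right) = 32 - \frac{5}{18} = \frac{571}{18} \approx 31.722$)
$a P = \frac{571}{18} \cdot \frac{109}{4} = \frac{62239}{72}$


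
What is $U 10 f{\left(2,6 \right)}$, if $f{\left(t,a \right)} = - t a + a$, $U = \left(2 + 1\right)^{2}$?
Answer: $-540$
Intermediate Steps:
$U = 9$ ($U = 3^{2} = 9$)
$f{\left(t,a \right)} = a - a t$ ($f{\left(t,a \right)} = - a t + a = a - a t$)
$U 10 f{\left(2,6 \right)} = 9 \cdot 10 \cdot 6 \left(1 - 2\right) = 90 \cdot 6 \left(1 - 2\right) = 90 \cdot 6 \left(-1\right) = 90 \left(-6\right) = -540$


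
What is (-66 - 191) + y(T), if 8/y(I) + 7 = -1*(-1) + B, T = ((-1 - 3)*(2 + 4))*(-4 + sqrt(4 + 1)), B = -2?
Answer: -258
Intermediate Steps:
T = 96 - 24*sqrt(5) (T = (-4*6)*(-4 + sqrt(5)) = -24*(-4 + sqrt(5)) = 96 - 24*sqrt(5) ≈ 42.334)
y(I) = -1 (y(I) = 8/(-7 + (-1*(-1) - 2)) = 8/(-7 + (1 - 2)) = 8/(-7 - 1) = 8/(-8) = 8*(-1/8) = -1)
(-66 - 191) + y(T) = (-66 - 191) - 1 = -257 - 1 = -258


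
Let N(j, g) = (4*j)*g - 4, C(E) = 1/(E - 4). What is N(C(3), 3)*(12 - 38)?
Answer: 416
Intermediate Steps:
C(E) = 1/(-4 + E)
N(j, g) = -4 + 4*g*j (N(j, g) = 4*g*j - 4 = -4 + 4*g*j)
N(C(3), 3)*(12 - 38) = (-4 + 4*3/(-4 + 3))*(12 - 38) = (-4 + 4*3/(-1))*(-26) = (-4 + 4*3*(-1))*(-26) = (-4 - 12)*(-26) = -16*(-26) = 416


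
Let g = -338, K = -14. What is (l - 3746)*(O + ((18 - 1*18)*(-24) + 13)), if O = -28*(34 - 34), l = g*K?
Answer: 12818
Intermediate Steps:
l = 4732 (l = -338*(-14) = 4732)
O = 0 (O = -28*0 = 0)
(l - 3746)*(O + ((18 - 1*18)*(-24) + 13)) = (4732 - 3746)*(0 + ((18 - 1*18)*(-24) + 13)) = 986*(0 + ((18 - 18)*(-24) + 13)) = 986*(0 + (0*(-24) + 13)) = 986*(0 + (0 + 13)) = 986*(0 + 13) = 986*13 = 12818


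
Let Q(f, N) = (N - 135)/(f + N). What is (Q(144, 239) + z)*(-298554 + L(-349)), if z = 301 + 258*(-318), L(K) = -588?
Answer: 9365377695030/383 ≈ 2.4453e+10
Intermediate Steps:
Q(f, N) = (-135 + N)/(N + f)
z = -81743 (z = 301 - 82044 = -81743)
(Q(144, 239) + z)*(-298554 + L(-349)) = ((-135 + 239)/(239 + 144) - 81743)*(-298554 - 588) = (104/383 - 81743)*(-299142) = -31307465/383*(-299142) = 9365377695030/383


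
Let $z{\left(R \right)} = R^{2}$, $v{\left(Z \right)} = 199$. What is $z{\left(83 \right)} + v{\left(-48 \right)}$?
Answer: $7088$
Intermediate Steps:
$z{\left(83 \right)} + v{\left(-48 \right)} = 83^{2} + 199 = 6889 + 199 = 7088$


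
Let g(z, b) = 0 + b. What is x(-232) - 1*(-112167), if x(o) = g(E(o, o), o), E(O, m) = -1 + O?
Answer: 111935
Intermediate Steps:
g(z, b) = b
x(o) = o
x(-232) - 1*(-112167) = -232 - 1*(-112167) = -232 + 112167 = 111935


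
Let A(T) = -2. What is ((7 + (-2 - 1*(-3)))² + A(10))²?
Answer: 3844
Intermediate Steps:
((7 + (-2 - 1*(-3)))² + A(10))² = ((7 + (-2 - 1*(-3)))² - 2)² = ((7 + (-2 + 3))² - 2)² = ((7 + 1)² - 2)² = (8² - 2)² = (64 - 2)² = 62² = 3844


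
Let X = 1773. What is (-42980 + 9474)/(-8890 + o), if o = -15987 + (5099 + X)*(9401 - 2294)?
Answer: -33506/48814427 ≈ -0.00068639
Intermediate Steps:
o = 48823317 (o = -15987 + (5099 + 1773)*(9401 - 2294) = -15987 + 6872*7107 = -15987 + 48839304 = 48823317)
(-42980 + 9474)/(-8890 + o) = (-42980 + 9474)/(-8890 + 48823317) = -33506/48814427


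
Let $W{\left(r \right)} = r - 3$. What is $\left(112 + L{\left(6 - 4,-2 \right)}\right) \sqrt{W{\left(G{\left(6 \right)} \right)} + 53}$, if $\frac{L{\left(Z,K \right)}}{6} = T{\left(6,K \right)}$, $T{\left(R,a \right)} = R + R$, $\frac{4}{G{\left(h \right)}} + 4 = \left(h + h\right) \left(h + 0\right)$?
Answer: $\frac{184 \sqrt{14467}}{17} \approx 1301.8$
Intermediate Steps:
$G{\left(h \right)} = \frac{4}{-4 + 2 h^{2}}$ ($G{\left(h \right)} = \frac{4}{-4 + \left(h + h\right) \left(h + 0\right)} = \frac{4}{-4 + 2 h h} = \frac{4}{-4 + 2 h^{2}}$)
$T{\left(R,a \right)} = 2 R$
$W{\left(r \right)} = -3 + r$ ($W{\left(r \right)} = r - 3 = -3 + r$)
$L{\left(Z,K \right)} = 72$ ($L{\left(Z,K \right)} = 6 \cdot 2 \cdot 6 = 6 \cdot 12 = 72$)
$\left(112 + L{\left(6 - 4,-2 \right)}\right) \sqrt{W{\left(G{\left(6 \right)} \right)} + 53} = \left(112 + 72\right) \sqrt{\left(-3 + \frac{2}{-2 + 6^{2}}\right) + 53} = 184 \sqrt{\left(-3 + \frac{2}{-2 + 36}\right) + 53} = 184 \sqrt{\left(-3 + \frac{2}{34}\right) + 53} = 184 \sqrt{\left(-3 + 2 \cdot \frac{1}{34}\right) + 53} = 184 \sqrt{\left(-3 + \frac{1}{17}\right) + 53} = 184 \sqrt{- \frac{50}{17} + 53} = 184 \sqrt{\frac{851}{17}} = 184 \frac{\sqrt{14467}}{17} = \frac{184 \sqrt{14467}}{17}$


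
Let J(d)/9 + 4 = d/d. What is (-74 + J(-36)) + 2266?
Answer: 2165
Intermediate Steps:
J(d) = -27 (J(d) = -36 + 9*(d/d) = -36 + 9*1 = -36 + 9 = -27)
(-74 + J(-36)) + 2266 = (-74 - 27) + 2266 = -101 + 2266 = 2165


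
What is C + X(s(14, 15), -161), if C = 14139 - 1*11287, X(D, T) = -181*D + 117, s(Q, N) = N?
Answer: 254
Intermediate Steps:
X(D, T) = 117 - 181*D
C = 2852 (C = 14139 - 11287 = 2852)
C + X(s(14, 15), -161) = 2852 + (117 - 181*15) = 2852 + (117 - 2715) = 2852 - 2598 = 254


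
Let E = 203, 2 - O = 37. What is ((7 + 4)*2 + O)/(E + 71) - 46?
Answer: -12617/274 ≈ -46.047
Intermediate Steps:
O = -35 (O = 2 - 1*37 = 2 - 37 = -35)
((7 + 4)*2 + O)/(E + 71) - 46 = ((7 + 4)*2 - 35)/(203 + 71) - 46 = (11*2 - 35)/274 - 46 = (22 - 35)*(1/274) - 46 = -13*1/274 - 46 = -13/274 - 46 = -12617/274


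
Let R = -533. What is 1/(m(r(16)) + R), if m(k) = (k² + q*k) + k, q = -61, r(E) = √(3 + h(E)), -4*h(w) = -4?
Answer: -1/649 ≈ -0.0015408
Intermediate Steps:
h(w) = 1 (h(w) = -¼*(-4) = 1)
r(E) = 2 (r(E) = √(3 + 1) = √4 = 2)
m(k) = k² - 60*k (m(k) = (k² - 61*k) + k = k² - 60*k)
1/(m(r(16)) + R) = 1/(2*(-60 + 2) - 533) = 1/(2*(-58) - 533) = 1/(-116 - 533) = 1/(-649) = -1/649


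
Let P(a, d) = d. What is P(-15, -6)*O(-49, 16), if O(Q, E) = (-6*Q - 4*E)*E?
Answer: -22080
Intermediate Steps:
O(Q, E) = E*(-6*Q - 4*E)
P(-15, -6)*O(-49, 16) = -(-12)*16*(2*16 + 3*(-49)) = -(-12)*16*(32 - 147) = -(-12)*16*(-115) = -6*3680 = -22080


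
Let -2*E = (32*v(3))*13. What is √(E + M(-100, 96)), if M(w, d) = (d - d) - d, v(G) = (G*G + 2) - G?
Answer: 4*I*√110 ≈ 41.952*I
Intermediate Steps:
v(G) = 2 + G² - G (v(G) = (G² + 2) - G = (2 + G²) - G = 2 + G² - G)
M(w, d) = -d (M(w, d) = 0 - d = -d)
E = -1664 (E = -32*(2 + 3² - 1*3)*13/2 = -32*(2 + 9 - 3)*13/2 = -32*8*13/2 = -128*13 = -½*3328 = -1664)
√(E + M(-100, 96)) = √(-1664 - 1*96) = √(-1664 - 96) = √(-1760) = 4*I*√110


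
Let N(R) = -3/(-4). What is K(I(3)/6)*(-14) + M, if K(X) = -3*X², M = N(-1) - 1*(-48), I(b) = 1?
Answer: 599/12 ≈ 49.917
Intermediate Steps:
N(R) = ¾ (N(R) = -3*(-¼) = ¾)
M = 195/4 (M = ¾ - 1*(-48) = ¾ + 48 = 195/4 ≈ 48.750)
K(I(3)/6)*(-14) + M = -3*(1/6)²*(-14) + 195/4 = -3*(1*(⅙))²*(-14) + 195/4 = -3*(⅙)²*(-14) + 195/4 = -3*1/36*(-14) + 195/4 = -1/12*(-14) + 195/4 = 7/6 + 195/4 = 599/12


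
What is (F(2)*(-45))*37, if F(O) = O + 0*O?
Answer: -3330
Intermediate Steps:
F(O) = O (F(O) = O + 0 = O)
(F(2)*(-45))*37 = (2*(-45))*37 = -90*37 = -3330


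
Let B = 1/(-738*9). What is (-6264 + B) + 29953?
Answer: 157342337/6642 ≈ 23689.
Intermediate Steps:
B = -1/6642 (B = 1/(-6642) = -1/6642 ≈ -0.00015056)
(-6264 + B) + 29953 = (-6264 - 1/6642) + 29953 = -41605489/6642 + 29953 = 157342337/6642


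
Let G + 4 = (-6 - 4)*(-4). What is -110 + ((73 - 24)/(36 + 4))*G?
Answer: -659/10 ≈ -65.900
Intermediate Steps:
G = 36 (G = -4 + (-6 - 4)*(-4) = -4 - 10*(-4) = -4 + 40 = 36)
-110 + ((73 - 24)/(36 + 4))*G = -110 + ((73 - 24)/(36 + 4))*36 = -110 + (49/40)*36 = -110 + 441/10 = -659/10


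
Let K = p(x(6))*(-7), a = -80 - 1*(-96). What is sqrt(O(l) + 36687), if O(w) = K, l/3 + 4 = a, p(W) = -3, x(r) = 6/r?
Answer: 2*sqrt(9177) ≈ 191.59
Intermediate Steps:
a = 16 (a = -80 + 96 = 16)
l = 36 (l = -12 + 3*16 = -12 + 48 = 36)
K = 21 (K = -3*(-7) = 21)
O(w) = 21
sqrt(O(l) + 36687) = sqrt(21 + 36687) = sqrt(36708) = 2*sqrt(9177)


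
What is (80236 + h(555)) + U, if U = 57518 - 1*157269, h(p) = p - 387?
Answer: -19347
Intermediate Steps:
h(p) = -387 + p
U = -99751 (U = 57518 - 157269 = -99751)
(80236 + h(555)) + U = (80236 + (-387 + 555)) - 99751 = (80236 + 168) - 99751 = 80404 - 99751 = -19347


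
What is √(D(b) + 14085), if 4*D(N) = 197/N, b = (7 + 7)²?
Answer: √11042837/28 ≈ 118.68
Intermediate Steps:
b = 196 (b = 14² = 196)
D(N) = 197/(4*N) (D(N) = (197/N)/4 = 197/(4*N))
√(D(b) + 14085) = √((197/4)/196 + 14085) = √((197/4)*(1/196) + 14085) = √(197/784 + 14085) = √(11042837/784) = √11042837/28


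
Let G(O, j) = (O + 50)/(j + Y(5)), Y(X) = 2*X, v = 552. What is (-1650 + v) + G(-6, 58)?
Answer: -18655/17 ≈ -1097.4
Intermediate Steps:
G(O, j) = (50 + O)/(10 + j) (G(O, j) = (O + 50)/(j + 2*5) = (50 + O)/(j + 10) = (50 + O)/(10 + j))
(-1650 + v) + G(-6, 58) = (-1650 + 552) + (50 - 6)/(10 + 58) = -1098 + 44/68 = -1098 + (1/68)*44 = -1098 + 11/17 = -18655/17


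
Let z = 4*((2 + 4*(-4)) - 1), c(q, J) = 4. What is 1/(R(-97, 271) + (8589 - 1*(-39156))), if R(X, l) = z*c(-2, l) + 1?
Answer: 1/47506 ≈ 2.1050e-5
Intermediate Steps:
z = -60 (z = 4*((2 - 16) - 1) = 4*(-14 - 1) = 4*(-15) = -60)
R(X, l) = -239 (R(X, l) = -60*4 + 1 = -240 + 1 = -239)
1/(R(-97, 271) + (8589 - 1*(-39156))) = 1/(-239 + (8589 - 1*(-39156))) = 1/(-239 + (8589 + 39156)) = 1/(-239 + 47745) = 1/47506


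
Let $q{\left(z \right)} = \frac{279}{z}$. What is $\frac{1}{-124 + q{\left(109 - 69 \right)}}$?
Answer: $- \frac{40}{4681} \approx -0.0085452$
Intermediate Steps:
$\frac{1}{-124 + q{\left(109 - 69 \right)}} = \frac{1}{-124 + \frac{279}{109 - 69}} = \frac{1}{-124 + \frac{279}{40}} = \frac{1}{- \frac{4681}{40}} = - \frac{40}{4681}$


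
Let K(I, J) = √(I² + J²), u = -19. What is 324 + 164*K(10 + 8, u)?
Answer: 324 + 164*√685 ≈ 4616.3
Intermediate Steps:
324 + 164*K(10 + 8, u) = 324 + 164*√((10 + 8)² + (-19)²) = 324 + 164*√(18² + 361) = 324 + 164*√(324 + 361) = 324 + 164*√685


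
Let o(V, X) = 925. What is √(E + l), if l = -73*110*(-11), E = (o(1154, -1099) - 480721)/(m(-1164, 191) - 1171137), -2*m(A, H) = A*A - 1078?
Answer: 8*√1178406409004941/924023 ≈ 297.20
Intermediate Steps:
m(A, H) = 539 - A²/2 (m(A, H) = -(A*A - 1078)/2 = -(A² - 1078)/2 = -(-1078 + A²)/2 = 539 - A²/2)
E = 239898/924023 (E = (925 - 480721)/((539 - ½*(-1164)²) - 1171137) = -479796/((539 - ½*1354896) - 1171137) = -479796/((539 - 677448) - 1171137) = -479796/(-676909 - 1171137) = -479796/(-1848046) = -479796*(-1/1848046) = 239898/924023 ≈ 0.25962)
l = 88330 (l = -8030*(-11) = 88330)
√(E + l) = √(239898/924023 + 88330) = √(81619191488/924023) = 8*√1178406409004941/924023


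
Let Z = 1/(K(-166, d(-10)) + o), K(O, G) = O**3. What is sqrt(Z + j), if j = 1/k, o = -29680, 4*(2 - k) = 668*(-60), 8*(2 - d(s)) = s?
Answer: sqrt(13248115599886518)/11535261868 ≈ 0.0099781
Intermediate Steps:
d(s) = 2 - s/8
k = 10022 (k = 2 - 167*(-60) = 2 - 1/4*(-40080) = 2 + 10020 = 10022)
Z = -1/4603976 (Z = 1/((-166)**3 - 29680) = 1/(-4574296 - 29680) = 1/(-4603976) = -1/4603976 ≈ -2.1720e-7)
j = 1/10022 ≈ 9.9781e-5
sqrt(Z + j) = sqrt(-1/4603976 + 1/10022) = sqrt(2296977/23070523736) = sqrt(13248115599886518)/11535261868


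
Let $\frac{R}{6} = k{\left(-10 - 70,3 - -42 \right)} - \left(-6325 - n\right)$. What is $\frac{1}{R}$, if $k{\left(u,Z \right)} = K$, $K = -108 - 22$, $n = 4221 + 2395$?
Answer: $\frac{1}{76866} \approx 1.301 \cdot 10^{-5}$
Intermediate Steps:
$n = 6616$
$K = -130$
$k{\left(u,Z \right)} = -130$
$R = 76866$ ($R = 6 \left(-130 - \left(-6325 - 6616\right)\right) = 6 \left(-130 - -12941\right) = 6 \left(-130 + 12941\right) = 6 \cdot 12811 = 76866$)
$\frac{1}{R} = \frac{1}{76866}$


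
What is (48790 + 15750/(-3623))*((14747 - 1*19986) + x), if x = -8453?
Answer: -2420066750640/3623 ≈ -6.6797e+8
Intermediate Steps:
(48790 + 15750/(-3623))*((14747 - 1*19986) + x) = (48790 + 15750/(-3623))*((14747 - 1*19986) - 8453) = (48790 + 15750*(-1/3623))*((14747 - 19986) - 8453) = (48790 - 15750/3623)*(-5239 - 8453) = (176750420/3623)*(-13692) = -2420066750640/3623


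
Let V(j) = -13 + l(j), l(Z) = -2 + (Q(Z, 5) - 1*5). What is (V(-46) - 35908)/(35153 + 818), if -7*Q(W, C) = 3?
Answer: -251499/251797 ≈ -0.99882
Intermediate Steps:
Q(W, C) = -3/7 (Q(W, C) = -⅐*3 = -3/7)
l(Z) = -52/7 (l(Z) = -2 + (-3/7 - 1*5) = -2 + (-3/7 - 5) = -2 - 38/7 = -52/7)
V(j) = -143/7 (V(j) = -13 - 52/7 = -143/7)
(V(-46) - 35908)/(35153 + 818) = (-143/7 - 35908)/(35153 + 818) = -251499/7/35971 = -251499/7*1/35971 = -251499/251797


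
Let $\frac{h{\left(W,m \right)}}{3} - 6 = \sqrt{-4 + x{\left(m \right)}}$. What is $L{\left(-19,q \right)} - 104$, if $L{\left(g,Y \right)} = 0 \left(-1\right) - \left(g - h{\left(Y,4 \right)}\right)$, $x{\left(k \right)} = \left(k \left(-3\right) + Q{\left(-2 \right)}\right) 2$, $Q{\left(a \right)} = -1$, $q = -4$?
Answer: $-67 + 3 i \sqrt{30} \approx -67.0 + 16.432 i$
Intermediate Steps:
$x{\left(k \right)} = -2 - 6 k$ ($x{\left(k \right)} = \left(k \left(-3\right) - 1\right) 2 = \left(- 3 k - 1\right) 2 = \left(-1 - 3 k\right) 2 = -2 - 6 k$)
$h{\left(W,m \right)} = 18 + 3 \sqrt{-6 - 6 m}$ ($h{\left(W,m \right)} = 18 + 3 \sqrt{-4 - \left(2 + 6 m\right)} = 18 + 3 \sqrt{-6 - 6 m}$)
$L{\left(g,Y \right)} = 18 - g + 3 i \sqrt{30}$ ($L{\left(g,Y \right)} = 0 \left(-1\right) - \left(-18 + g - 3 \sqrt{-6 - 24}\right) = 0 - \left(-18 + g - 3 \sqrt{-6 - 24}\right) = 0 - \left(-18 + g - 3 i \sqrt{30}\right) = 0 + \left(18 - g + 3 i \sqrt{30}\right) = 18 - g + 3 i \sqrt{30}$)
$L{\left(-19,q \right)} - 104 = \left(18 - -19 + 3 i \sqrt{30}\right) - 104 = \left(18 + 19 + 3 i \sqrt{30}\right) - 104 = \left(37 + 3 i \sqrt{30}\right) - 104 = -67 + 3 i \sqrt{30}$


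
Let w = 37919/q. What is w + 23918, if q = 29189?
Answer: 698180421/29189 ≈ 23919.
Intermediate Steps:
w = 37919/29189 ≈ 1.2991
w + 23918 = 37919/29189 + 23918 = 698180421/29189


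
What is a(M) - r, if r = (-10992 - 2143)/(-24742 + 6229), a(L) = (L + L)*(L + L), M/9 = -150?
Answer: 134959756865/18513 ≈ 7.2900e+6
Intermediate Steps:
M = -1350 (M = 9*(-150) = -1350)
a(L) = 4*L² (a(L) = (2*L)*(2*L) = 4*L²)
r = 13135/18513 (r = -13135/(-18513) = -13135*(-1/18513) = 13135/18513 ≈ 0.70950)
a(M) - r = 4*(-1350)² - 1*13135/18513 = 4*1822500 - 13135/18513 = 7290000 - 13135/18513 = 134959756865/18513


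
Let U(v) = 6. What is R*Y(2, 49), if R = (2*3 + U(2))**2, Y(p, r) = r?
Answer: 7056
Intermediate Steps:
R = 144 (R = (2*3 + 6)**2 = (6 + 6)**2 = 12**2 = 144)
R*Y(2, 49) = 144*49 = 7056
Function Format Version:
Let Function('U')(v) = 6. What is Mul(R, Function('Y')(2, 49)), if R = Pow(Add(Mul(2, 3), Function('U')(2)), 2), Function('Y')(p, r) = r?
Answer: 7056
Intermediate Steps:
R = 144 (R = Pow(Add(Mul(2, 3), 6), 2) = Pow(Add(6, 6), 2) = Pow(12, 2) = 144)
Mul(R, Function('Y')(2, 49)) = Mul(144, 49) = 7056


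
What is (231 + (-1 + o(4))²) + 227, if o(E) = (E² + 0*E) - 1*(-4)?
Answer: 819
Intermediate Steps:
o(E) = 4 + E² (o(E) = (E² + 0) + 4 = E² + 4 = 4 + E²)
(231 + (-1 + o(4))²) + 227 = (231 + (-1 + (4 + 4²))²) + 227 = (231 + (-1 + (4 + 16))²) + 227 = (231 + (-1 + 20)²) + 227 = (231 + 19²) + 227 = (231 + 361) + 227 = 592 + 227 = 819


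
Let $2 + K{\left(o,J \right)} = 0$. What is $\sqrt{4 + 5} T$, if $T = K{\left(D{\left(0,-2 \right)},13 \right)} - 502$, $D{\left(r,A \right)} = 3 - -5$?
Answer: $-1512$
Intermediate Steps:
$D{\left(r,A \right)} = 8$ ($D{\left(r,A \right)} = 3 + 5 = 8$)
$K{\left(o,J \right)} = -2$ ($K{\left(o,J \right)} = -2 + 0 = -2$)
$T = -504$ ($T = -2 - 502 = -504$)
$\sqrt{4 + 5} T = \sqrt{4 + 5} \left(-504\right) = \sqrt{9} \left(-504\right) = 3 \left(-504\right) = -1512$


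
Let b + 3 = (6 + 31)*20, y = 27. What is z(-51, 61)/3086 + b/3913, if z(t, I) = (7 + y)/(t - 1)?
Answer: 4543647/24151036 ≈ 0.18813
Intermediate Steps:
z(t, I) = 34/(-1 + t) (z(t, I) = (7 + 27)/(t - 1) = 34/(-1 + t))
b = 737 (b = -3 + (6 + 31)*20 = -3 + 37*20 = -3 + 740 = 737)
z(-51, 61)/3086 + b/3913 = (34/(-1 - 51))/3086 + 737/3913 = (34/(-52))*(1/3086) + 737*(1/3913) = (34*(-1/52))*(1/3086) + 737/3913 = -17/26*1/3086 + 737/3913 = -17/80236 + 737/3913 = 4543647/24151036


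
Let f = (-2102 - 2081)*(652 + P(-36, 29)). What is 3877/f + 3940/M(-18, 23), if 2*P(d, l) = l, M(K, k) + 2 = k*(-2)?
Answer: -5492392963/66911268 ≈ -82.085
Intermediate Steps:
M(K, k) = -2 - 2*k (M(K, k) = -2 + k*(-2) = -2 - 2*k)
P(d, l) = l/2
f = -5575939/2 (f = (-2102 - 2081)*(652 + (½)*29) = -4183*(652 + 29/2) = -4183*1333/2 = -5575939/2 ≈ -2.7880e+6)
3877/f + 3940/M(-18, 23) = 3877/(-5575939/2) + 3940/(-2 - 2*23) = 3877*(-2/5575939) + 3940/(-2 - 46) = -7754/5575939 + 3940/(-48) = -7754/5575939 + 3940*(-1/48) = -7754/5575939 - 985/12 = -5492392963/66911268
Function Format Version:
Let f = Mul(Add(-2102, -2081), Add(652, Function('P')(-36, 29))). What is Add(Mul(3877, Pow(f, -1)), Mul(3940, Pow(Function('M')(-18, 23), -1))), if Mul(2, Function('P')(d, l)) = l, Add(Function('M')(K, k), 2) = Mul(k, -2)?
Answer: Rational(-5492392963, 66911268) ≈ -82.085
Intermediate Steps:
Function('M')(K, k) = Add(-2, Mul(-2, k)) (Function('M')(K, k) = Add(-2, Mul(k, -2)) = Add(-2, Mul(-2, k)))
Function('P')(d, l) = Mul(Rational(1, 2), l)
f = Rational(-5575939, 2) (f = Mul(Add(-2102, -2081), Add(652, Mul(Rational(1, 2), 29))) = Mul(-4183, Add(652, Rational(29, 2))) = Mul(-4183, Rational(1333, 2)) = Rational(-5575939, 2) ≈ -2.7880e+6)
Add(Mul(3877, Pow(f, -1)), Mul(3940, Pow(Function('M')(-18, 23), -1))) = Add(Mul(3877, Pow(Rational(-5575939, 2), -1)), Mul(3940, Pow(Add(-2, Mul(-2, 23)), -1))) = Add(Mul(3877, Rational(-2, 5575939)), Mul(3940, Pow(Add(-2, -46), -1))) = Add(Rational(-7754, 5575939), Mul(3940, Pow(-48, -1))) = Add(Rational(-7754, 5575939), Mul(3940, Rational(-1, 48))) = Add(Rational(-7754, 5575939), Rational(-985, 12)) = Rational(-5492392963, 66911268)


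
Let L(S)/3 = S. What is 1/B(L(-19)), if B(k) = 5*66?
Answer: 1/330 ≈ 0.0030303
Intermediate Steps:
L(S) = 3*S
B(k) = 330
1/B(L(-19)) = 1/330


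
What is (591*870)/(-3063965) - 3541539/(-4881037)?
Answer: 1668293749569/2991065306341 ≈ 0.55776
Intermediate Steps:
(591*870)/(-3063965) - 3541539/(-4881037) = 514170*(-1/3063965) - 3541539*(-1/4881037) = -102834/612793 + 3541539/4881037 = 1668293749569/2991065306341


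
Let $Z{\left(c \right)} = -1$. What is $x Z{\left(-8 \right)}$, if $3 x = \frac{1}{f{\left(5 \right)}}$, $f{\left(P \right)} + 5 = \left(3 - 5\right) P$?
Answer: $\frac{1}{45} \approx 0.022222$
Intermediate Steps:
$f{\left(P \right)} = -5 - 2 P$ ($f{\left(P \right)} = -5 + \left(3 - 5\right) P = -5 - 2 P$)
$x = - \frac{1}{45}$ ($x = \frac{1}{3 \left(-5 - 10\right)} = \frac{1}{3 \left(-15\right)} = \frac{1}{3} \left(- \frac{1}{15}\right) = - \frac{1}{45} \approx -0.022222$)
$x Z{\left(-8 \right)} = \left(- \frac{1}{45}\right) \left(-1\right) = \frac{1}{45}$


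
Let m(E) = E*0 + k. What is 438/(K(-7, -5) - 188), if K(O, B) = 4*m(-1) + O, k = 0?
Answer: -146/65 ≈ -2.2462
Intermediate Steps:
m(E) = 0 (m(E) = E*0 + 0 = 0 + 0 = 0)
K(O, B) = O (K(O, B) = 4*0 + O = 0 + O = O)
438/(K(-7, -5) - 188) = 438/(-7 - 188) = 438/(-195) = 438*(-1/195) = -146/65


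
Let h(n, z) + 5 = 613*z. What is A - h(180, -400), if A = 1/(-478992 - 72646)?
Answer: 135264395789/551638 ≈ 2.4521e+5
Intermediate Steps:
A = -1/551638 (A = 1/(-551638) = -1/551638 ≈ -1.8128e-6)
h(n, z) = -5 + 613*z
A - h(180, -400) = -1/551638 - (-5 + 613*(-400)) = -1/551638 - (-5 - 245200) = -1/551638 - 1*(-245205) = -1/551638 + 245205 = 135264395789/551638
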